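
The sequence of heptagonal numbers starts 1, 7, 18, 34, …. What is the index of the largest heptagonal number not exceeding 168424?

259

Solve n(5n−3)/2 ≤ 168424 for integer n.
n = 259 gives 167314 ≤ 168424, while n = 260 gives 168610 > 168424; so the answer is index 259.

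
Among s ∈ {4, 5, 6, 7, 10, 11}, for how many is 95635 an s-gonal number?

1

s = 4: P(4, 309) = 95481 and P(4, 310) = 96100; 95635 is not s-gonal.
s = 5: P(5, 252) = 95130 and P(5, 253) = 95887; 95635 is not s-gonal.
s = 6: P(6, 218) = 94830 and P(6, 219) = 95703; 95635 is not s-gonal.
s = 7: P(7, 195) = 94770 and P(7, 196) = 95746; 95635 is not s-gonal.
s = 10: P(10, 155) = 95635. ✓
s = 11: P(11, 146) = 95411 and P(11, 147) = 96726; 95635 is not s-gonal.
Hits: s ∈ {10} → 1.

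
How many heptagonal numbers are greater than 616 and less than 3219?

20

The n-th heptagonal number is n(5n−3)/2.
Smallest index with value > 616: n = 17 (giving 697).
Largest index with value < 3219: n = 36 (giving 3186).
Indices 17 through 36: 20 terms.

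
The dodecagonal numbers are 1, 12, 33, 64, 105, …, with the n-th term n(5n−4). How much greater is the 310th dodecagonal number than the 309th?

3091

Consecutive dodecagonal numbers differ by 10n − 9: here 10·310 − 9 = 3091.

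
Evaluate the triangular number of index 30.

465

The 30th triangular number is n(n+1)/2 with n = 30.
30·31/2 = 930/2 = 465.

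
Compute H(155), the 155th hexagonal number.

The 155th hexagonal number is n(2n−1) with n = 155.
155·(2·155 − 1) = 155·309 = 47895.

47895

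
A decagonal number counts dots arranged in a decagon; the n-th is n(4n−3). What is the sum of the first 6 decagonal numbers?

301

Σ i(4i−3) = 4Σi² − 3Σi over i = 1..6.
Σi = 21 and Σi² = 91.
4·91 − 3·21 = 301.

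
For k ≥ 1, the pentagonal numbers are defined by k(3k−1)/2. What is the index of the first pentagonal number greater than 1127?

28

Solve n(3n−1)/2 > 1127 for integer n.
The largest n with value ≤ 1127 is 27 (since 1080 ≤ 1127 < 1162), so the first above is n = 28, value 1162.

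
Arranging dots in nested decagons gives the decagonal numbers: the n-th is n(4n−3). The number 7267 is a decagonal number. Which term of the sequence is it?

Set n(4n−3) = 7267, giving 4n² − 3n − 7267 = 0.
The discriminant is 9 + 16·7267 = 116281, and √116281 = 341.
So n = (3 + 341) / 8 = 344/8 = 43.

43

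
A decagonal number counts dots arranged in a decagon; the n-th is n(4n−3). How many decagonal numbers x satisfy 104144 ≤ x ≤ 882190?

The n-th decagonal number is n(4n−3).
Smallest index with value ≥ 104144: n = 162 (giving 104490).
Largest index with value ≤ 882190: n = 470 (giving 882190).
Indices 162 through 470: 309 terms.

309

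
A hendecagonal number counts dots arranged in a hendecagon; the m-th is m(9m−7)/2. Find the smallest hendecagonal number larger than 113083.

Solve n(9n−7)/2 > 113083 for integer n.
The largest n with value ≤ 113083 is 158 (since 111785 ≤ 113083 < 113208), so the first above is n = 159, value 113208.

113208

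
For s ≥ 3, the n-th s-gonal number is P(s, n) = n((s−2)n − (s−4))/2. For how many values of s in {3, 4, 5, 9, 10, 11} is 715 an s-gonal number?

2

s = 3: P(3, 37) = 703 and P(3, 38) = 741; 715 is not s-gonal.
s = 4: P(4, 26) = 676 and P(4, 27) = 729; 715 is not s-gonal.
s = 5: P(5, 22) = 715. ✓
s = 9: P(9, 14) = 651 and P(9, 15) = 750; 715 is not s-gonal.
s = 10: P(10, 13) = 637 and P(10, 14) = 742; 715 is not s-gonal.
s = 11: P(11, 13) = 715. ✓
Hits: s ∈ {5, 11} → 2.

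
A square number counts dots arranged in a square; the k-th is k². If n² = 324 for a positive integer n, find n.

18

We need n² = 324, so n = √324 = 18.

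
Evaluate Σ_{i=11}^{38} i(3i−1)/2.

27608

Σ i(3i−1)/2 = (3Σi² − Σi) / 2 over i = 11..38.
Σi = 741 − 55 = 686 and Σi² = 19019 − 385 = 18634.
(3·18634 − 1·686) / 2 = 55216/2 = 27608.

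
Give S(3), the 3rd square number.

9

3² = 9.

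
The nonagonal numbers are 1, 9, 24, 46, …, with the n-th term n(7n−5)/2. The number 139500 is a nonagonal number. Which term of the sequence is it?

200

Set n(7n−5)/2 = 139500, giving 7n² − 5n − 279000 = 0.
The discriminant is 25 + 56·139500 = 7812025, and √7812025 = 2795.
So n = (5 + 2795) / 14 = 2800/14 = 200.
Check: 200·(7·200 − 5)/2 = 139500. ✓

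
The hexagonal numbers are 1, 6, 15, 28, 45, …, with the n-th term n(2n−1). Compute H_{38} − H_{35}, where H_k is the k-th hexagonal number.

435

38·(2·38 − 1) = 2850 and 35·(2·35 − 1) = 2415.
Difference: 2850 − 2415 = 435.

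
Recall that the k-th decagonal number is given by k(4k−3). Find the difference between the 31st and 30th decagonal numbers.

241

Consecutive decagonal numbers differ by 8n − 7: here 8·31 − 7 = 241.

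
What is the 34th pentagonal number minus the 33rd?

Consecutive pentagonal numbers differ by 3n − 2: here 3·34 − 2 = 100.

100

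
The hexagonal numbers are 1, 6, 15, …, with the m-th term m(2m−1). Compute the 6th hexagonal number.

66

6·(2·6 − 1) = 6·11 = 66.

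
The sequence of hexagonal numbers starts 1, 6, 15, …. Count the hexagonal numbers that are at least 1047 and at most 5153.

The n-th hexagonal number is n(2n−1).
Smallest index with value ≥ 1047: n = 24 (giving 1128).
Largest index with value ≤ 5153: n = 51 (giving 5151).
Indices 24 through 51: 28 terms.

28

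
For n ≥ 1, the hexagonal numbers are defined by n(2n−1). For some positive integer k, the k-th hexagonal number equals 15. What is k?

3

Set n(2n−1) = 15, giving 2n² − n − 15 = 0.
So n = (1 + 11) / 4 = 12/4 = 3.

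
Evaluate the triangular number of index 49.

The 49th triangular number is n(n+1)/2 with n = 49.
49·50/2 = 2450/2 = 1225.

1225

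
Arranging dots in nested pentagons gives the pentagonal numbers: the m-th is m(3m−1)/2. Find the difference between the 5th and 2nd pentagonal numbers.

30

5·(3·5 − 1)/2 = 35 and 2·(3·2 − 1)/2 = 5.
Difference: 35 − 5 = 30.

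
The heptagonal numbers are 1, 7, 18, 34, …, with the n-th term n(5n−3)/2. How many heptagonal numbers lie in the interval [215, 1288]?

14

The n-th heptagonal number is n(5n−3)/2.
Smallest index with value ≥ 215: n = 10 (giving 235).
Largest index with value ≤ 1288: n = 23 (giving 1288).
Indices 10 through 23: 14 terms.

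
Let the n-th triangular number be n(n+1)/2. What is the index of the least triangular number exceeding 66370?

364

Solve n(n+1)/2 > 66370 for integer n.
The largest n with value ≤ 66370 is 363 (since 66066 ≤ 66370 < 66430), so the first above is n = 364, value 66430.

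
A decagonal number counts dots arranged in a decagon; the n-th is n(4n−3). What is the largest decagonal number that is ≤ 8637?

Solve n(4n−3) ≤ 8637 for integer n.
n = 46 gives 8326 ≤ 8637, while n = 47 gives 8695 > 8637; so the answer is 8326.

8326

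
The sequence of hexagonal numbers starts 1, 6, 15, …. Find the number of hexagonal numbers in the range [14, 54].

3

The n-th hexagonal number is n(2n−1).
Smallest index with value ≥ 14: n = 3 (giving 15).
Largest index with value ≤ 54: n = 5 (giving 45).
Indices 3 through 5: 3 terms.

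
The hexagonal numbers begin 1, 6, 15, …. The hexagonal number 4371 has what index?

47

Set n(2n−1) = 4371, giving 2n² − n − 4371 = 0.
So n = (1 + 187) / 4 = 188/4 = 47.
Check: 47·(2·47 − 1) = 4371. ✓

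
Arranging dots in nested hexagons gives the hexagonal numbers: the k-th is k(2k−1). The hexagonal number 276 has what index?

12

Set n(2n−1) = 276, giving 2n² − n − 276 = 0.
The discriminant is 1 + 8·276 = 2209, and √2209 = 47.
So n = (1 + 47) / 4 = 48/4 = 12.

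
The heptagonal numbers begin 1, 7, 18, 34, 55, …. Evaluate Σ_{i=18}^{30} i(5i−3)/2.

18707

Σ i(5i−3)/2 = (5Σi² − 3Σi) / 2 over i = 18..30.
Σi = 465 − 153 = 312 and Σi² = 9455 − 1785 = 7670.
(5·7670 − 3·312) / 2 = 37414/2 = 18707.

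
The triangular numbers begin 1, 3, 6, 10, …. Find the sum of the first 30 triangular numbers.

4960

Σ i(i+1)/2 = (Σi² + Σi) / 2 over i = 1..30.
Σi = 465 and Σi² = 9455.
(1·9455 + 1·465) / 2 = 9920/2 = 4960.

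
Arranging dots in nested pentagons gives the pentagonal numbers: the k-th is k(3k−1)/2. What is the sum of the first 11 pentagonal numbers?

726

Σ i(3i−1)/2 = (3Σi² − Σi) / 2 over i = 1..11.
Σi = 66 and Σi² = 506.
(3·506 − 1·66) / 2 = 1452/2 = 726.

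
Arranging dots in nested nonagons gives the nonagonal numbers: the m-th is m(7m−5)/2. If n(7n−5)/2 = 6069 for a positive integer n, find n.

42

Set n(7n−5)/2 = 6069, giving 7n² − 5n − 12138 = 0.
The discriminant is 25 + 56·6069 = 339889, and √339889 = 583.
So n = (5 + 583) / 14 = 588/14 = 42.
Check: 42·(7·42 − 5)/2 = 6069. ✓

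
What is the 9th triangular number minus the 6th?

24

9·10/2 = 45 and 6·7/2 = 21.
Difference: 45 − 21 = 24.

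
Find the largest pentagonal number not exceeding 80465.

79926

Solve n(3n−1)/2 ≤ 80465 for integer n.
n = 231 gives 79926 ≤ 80465, while n = 232 gives 80620 > 80465; so the answer is 79926.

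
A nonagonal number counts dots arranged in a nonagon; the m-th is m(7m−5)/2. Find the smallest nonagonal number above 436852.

437721

Solve n(7n−5)/2 > 436852 for integer n.
The largest n with value ≤ 436852 is 353 (since 435249 ≤ 436852 < 437721), so the first above is n = 354, value 437721.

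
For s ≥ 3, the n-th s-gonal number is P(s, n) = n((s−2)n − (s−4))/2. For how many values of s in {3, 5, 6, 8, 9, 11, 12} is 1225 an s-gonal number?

2

s = 3: P(3, 49) = 1225. ✓
s = 5: P(5, 28) = 1162 and P(5, 29) = 1247; 1225 is not s-gonal.
s = 6: P(6, 25) = 1225. ✓
s = 8: P(8, 20) = 1160 and P(8, 21) = 1281; 1225 is not s-gonal.
s = 9: P(9, 19) = 1216 and P(9, 20) = 1350; 1225 is not s-gonal.
s = 11: P(11, 16) = 1096 and P(11, 17) = 1241; 1225 is not s-gonal.
s = 12: P(12, 16) = 1216 and P(12, 17) = 1377; 1225 is not s-gonal.
Hits: s ∈ {3, 6} → 2.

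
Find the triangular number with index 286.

41041

The 286th triangular number is n(n+1)/2 with n = 286.
286·287/2 = 82082/2 = 41041.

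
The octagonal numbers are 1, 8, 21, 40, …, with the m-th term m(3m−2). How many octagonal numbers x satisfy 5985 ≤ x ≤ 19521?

The n-th octagonal number is n(3n−2).
Smallest index with value ≥ 5985: n = 45 (giving 5985).
Largest index with value ≤ 19521: n = 81 (giving 19521).
Indices 45 through 81: 37 terms.

37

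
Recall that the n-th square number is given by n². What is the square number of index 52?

The 52nd square number is n² with n = 52.
52² = 2704.

2704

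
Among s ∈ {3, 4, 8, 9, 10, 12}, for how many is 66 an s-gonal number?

1

s = 3: P(3, 11) = 66. ✓
s = 4: P(4, 8) = 64 and P(4, 9) = 81; 66 is not s-gonal.
s = 8: P(8, 5) = 65 and P(8, 6) = 96; 66 is not s-gonal.
s = 9: P(9, 4) = 46 and P(9, 5) = 75; 66 is not s-gonal.
s = 10: P(10, 4) = 52 and P(10, 5) = 85; 66 is not s-gonal.
s = 12: P(12, 4) = 64 and P(12, 5) = 105; 66 is not s-gonal.
Hits: s ∈ {3} → 1.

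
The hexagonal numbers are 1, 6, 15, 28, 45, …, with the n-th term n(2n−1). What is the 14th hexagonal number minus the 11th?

14·(2·14 − 1) = 378 and 11·(2·11 − 1) = 231.
Difference: 378 − 231 = 147.

147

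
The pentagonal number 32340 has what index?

Set n(3n−1)/2 = 32340, giving 3n² − n − 64680 = 0.
The discriminant is 1 + 24·32340 = 776161, and √776161 = 881.
So n = (1 + 881) / 6 = 882/6 = 147.

147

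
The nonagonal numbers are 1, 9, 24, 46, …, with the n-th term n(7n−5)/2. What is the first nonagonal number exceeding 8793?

8976

Solve n(7n−5)/2 > 8793 for integer n.
The largest n with value ≤ 8793 is 50 (since 8625 ≤ 8793 < 8976), so the first above is n = 51, value 8976.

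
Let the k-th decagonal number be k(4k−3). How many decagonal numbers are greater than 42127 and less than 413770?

The n-th decagonal number is n(4n−3).
Smallest index with value > 42127: n = 104 (giving 42952).
Largest index with value < 413770: n = 321 (giving 411201).
Indices 104 through 321: 218 terms.

218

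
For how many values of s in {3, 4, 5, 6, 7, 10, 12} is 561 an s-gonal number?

3

s = 3: P(3, 33) = 561. ✓
s = 4: P(4, 23) = 529 and P(4, 24) = 576; 561 is not s-gonal.
s = 5: P(5, 19) = 532 and P(5, 20) = 590; 561 is not s-gonal.
s = 6: P(6, 17) = 561. ✓
s = 7: P(7, 15) = 540 and P(7, 16) = 616; 561 is not s-gonal.
s = 10: P(10, 12) = 540 and P(10, 13) = 637; 561 is not s-gonal.
s = 12: P(12, 11) = 561. ✓
Hits: s ∈ {3, 6, 12} → 3.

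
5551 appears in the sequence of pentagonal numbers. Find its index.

Set n(3n−1)/2 = 5551, giving 3n² − n − 11102 = 0.
So n = (1 + 365) / 6 = 366/6 = 61.

61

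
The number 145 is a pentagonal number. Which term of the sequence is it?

10

Set n(3n−1)/2 = 145, giving 3n² − n − 290 = 0.
So n = (1 + 59) / 6 = 60/6 = 10.
Check: 10·(3·10 − 1)/2 = 145. ✓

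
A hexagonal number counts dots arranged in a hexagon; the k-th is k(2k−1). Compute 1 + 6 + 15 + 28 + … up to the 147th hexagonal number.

2128462

Σ i(2i−1) = 2Σi² − Σi over i = 1..147.
Σi = 10878 and Σi² = 1069670.
2·1069670 − 1·10878 = 2128462.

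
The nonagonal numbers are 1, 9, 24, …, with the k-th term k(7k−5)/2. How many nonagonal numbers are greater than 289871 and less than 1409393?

346

The n-th nonagonal number is n(7n−5)/2.
Smallest index with value > 289871: n = 289 (giving 291601).
Largest index with value < 1409393: n = 634 (giving 1405261).
Indices 289 through 634: 346 terms.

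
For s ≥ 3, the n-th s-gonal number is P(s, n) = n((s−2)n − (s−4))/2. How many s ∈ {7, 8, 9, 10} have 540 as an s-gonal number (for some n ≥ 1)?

s = 7: P(7, 15) = 540. ✓
s = 8: P(8, 13) = 481 and P(8, 14) = 560; 540 is not s-gonal.
s = 9: P(9, 12) = 474 and P(9, 13) = 559; 540 is not s-gonal.
s = 10: P(10, 12) = 540. ✓
Hits: s ∈ {7, 10} → 2.

2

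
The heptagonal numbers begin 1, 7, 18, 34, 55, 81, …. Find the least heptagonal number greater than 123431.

Solve n(5n−3)/2 > 123431 for integer n.
The largest n with value ≤ 123431 is 222 (since 122877 ≤ 123431 < 123988), so the first above is n = 223, value 123988.

123988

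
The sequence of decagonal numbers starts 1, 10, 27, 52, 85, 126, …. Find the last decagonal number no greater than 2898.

2835

Solve n(4n−3) ≤ 2898 for integer n.
n = 27 gives 2835 ≤ 2898, while n = 28 gives 3052 > 2898; so the answer is 2835.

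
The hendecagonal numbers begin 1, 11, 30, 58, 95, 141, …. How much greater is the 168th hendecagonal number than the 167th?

Consecutive hendecagonal numbers differ by 9n − 8: here 9·168 − 8 = 1504.

1504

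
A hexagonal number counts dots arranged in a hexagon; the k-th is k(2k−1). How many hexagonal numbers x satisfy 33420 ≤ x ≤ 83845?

76

The n-th hexagonal number is n(2n−1).
Smallest index with value ≥ 33420: n = 130 (giving 33670).
Largest index with value ≤ 83845: n = 205 (giving 83845).
Indices 130 through 205: 76 terms.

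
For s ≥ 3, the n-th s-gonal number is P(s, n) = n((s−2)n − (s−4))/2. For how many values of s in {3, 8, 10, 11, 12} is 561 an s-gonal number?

s = 3: P(3, 33) = 561. ✓
s = 8: P(8, 14) = 560 and P(8, 15) = 645; 561 is not s-gonal.
s = 10: P(10, 12) = 540 and P(10, 13) = 637; 561 is not s-gonal.
s = 11: P(11, 11) = 506 and P(11, 12) = 606; 561 is not s-gonal.
s = 12: P(12, 11) = 561. ✓
Hits: s ∈ {3, 12} → 2.

2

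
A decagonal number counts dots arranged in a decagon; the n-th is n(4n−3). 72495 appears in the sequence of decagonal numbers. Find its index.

135

Set n(4n−3) = 72495, giving 4n² − 3n − 72495 = 0.
The discriminant is 9 + 16·72495 = 1159929, and √1159929 = 1077.
So n = (3 + 1077) / 8 = 1080/8 = 135.
Check: 135·(4·135 − 3) = 72495. ✓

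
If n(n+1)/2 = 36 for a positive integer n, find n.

8

Set n(n+1)/2 = 36, giving n² + n − 72 = 0.
The discriminant is 1 + 8·36 = 289, and √289 = 17.
So n = (-1 + 17) / 2 = 16/2 = 8.
Check: 8·9/2 = 36. ✓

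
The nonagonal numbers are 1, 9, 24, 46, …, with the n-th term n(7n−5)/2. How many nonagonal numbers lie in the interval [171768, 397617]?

The n-th nonagonal number is n(7n−5)/2.
Smallest index with value ≥ 171768: n = 222 (giving 171939).
Largest index with value ≤ 397617: n = 337 (giving 396649).
Indices 222 through 337: 116 terms.

116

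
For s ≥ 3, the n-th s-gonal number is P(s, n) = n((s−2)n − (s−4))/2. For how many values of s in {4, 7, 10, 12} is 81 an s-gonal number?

2

s = 4: P(4, 9) = 81. ✓
s = 7: P(7, 6) = 81. ✓
s = 10: P(10, 4) = 52 and P(10, 5) = 85; 81 is not s-gonal.
s = 12: P(12, 4) = 64 and P(12, 5) = 105; 81 is not s-gonal.
Hits: s ∈ {4, 7} → 2.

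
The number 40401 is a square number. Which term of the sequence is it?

201

We need n² = 40401, so n = √40401 = 201.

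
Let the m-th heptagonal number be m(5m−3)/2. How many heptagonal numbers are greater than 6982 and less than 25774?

48

The n-th heptagonal number is n(5n−3)/2.
Smallest index with value > 6982: n = 54 (giving 7209).
Largest index with value < 25774: n = 101 (giving 25351).
Indices 54 through 101: 48 terms.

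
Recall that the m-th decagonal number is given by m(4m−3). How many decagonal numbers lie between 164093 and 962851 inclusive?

289

The n-th decagonal number is n(4n−3).
Smallest index with value ≥ 164093: n = 203 (giving 164227).
Largest index with value ≤ 962851: n = 491 (giving 962851).
Indices 203 through 491: 289 terms.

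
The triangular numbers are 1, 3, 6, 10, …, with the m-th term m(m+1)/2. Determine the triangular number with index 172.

The 172nd triangular number is n(n+1)/2 with n = 172.
172·173/2 = 29756/2 = 14878.

14878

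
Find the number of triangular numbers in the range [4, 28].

5

The n-th triangular number is n(n+1)/2.
Smallest index with value ≥ 4: n = 3 (giving 6).
Largest index with value ≤ 28: n = 7 (giving 28).
Indices 3 through 7: 5 terms.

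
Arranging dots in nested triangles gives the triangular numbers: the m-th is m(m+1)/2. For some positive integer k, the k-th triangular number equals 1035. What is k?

Set n(n+1)/2 = 1035, giving n² + n − 2070 = 0.
The discriminant is 1 + 8·1035 = 8281, and √8281 = 91.
So n = (-1 + 91) / 2 = 90/2 = 45.

45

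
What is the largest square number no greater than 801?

784

Solve n² ≤ 801 for integer n.
n = 28 gives 784 ≤ 801, while n = 29 gives 841 > 801; so the answer is 784.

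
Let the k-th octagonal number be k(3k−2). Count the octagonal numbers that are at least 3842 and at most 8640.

The n-th octagonal number is n(3n−2).
Smallest index with value ≥ 3842: n = 37 (giving 4033).
Largest index with value ≤ 8640: n = 54 (giving 8640).
Indices 37 through 54: 18 terms.

18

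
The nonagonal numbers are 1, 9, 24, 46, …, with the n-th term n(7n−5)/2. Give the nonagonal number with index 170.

The 170th nonagonal number is n(7n−5)/2 with n = 170.
170·(7·170 − 5)/2 = 170·1185/2 = 100725.

100725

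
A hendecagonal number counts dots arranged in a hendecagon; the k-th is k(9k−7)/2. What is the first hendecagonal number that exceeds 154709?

Solve n(9n−7)/2 > 154709 for integer n.
The largest n with value ≤ 154709 is 185 (since 153365 ≤ 154709 < 155031), so the first above is n = 186, value 155031.

155031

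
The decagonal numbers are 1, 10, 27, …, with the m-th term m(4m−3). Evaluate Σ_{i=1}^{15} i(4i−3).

Σ i(4i−3) = 4Σi² − 3Σi over i = 1..15.
Σi = 120 and Σi² = 1240.
4·1240 − 3·120 = 4600.

4600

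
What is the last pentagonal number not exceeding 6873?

Solve n(3n−1)/2 ≤ 6873 for integer n.
n = 67 gives 6700 ≤ 6873, while n = 68 gives 6902 > 6873; so the answer is 6700.

6700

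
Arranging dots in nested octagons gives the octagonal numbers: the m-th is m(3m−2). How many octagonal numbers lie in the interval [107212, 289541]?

The n-th octagonal number is n(3n−2).
Smallest index with value ≥ 107212: n = 190 (giving 107920).
Largest index with value ≤ 289541: n = 311 (giving 289541).
Indices 190 through 311: 122 terms.

122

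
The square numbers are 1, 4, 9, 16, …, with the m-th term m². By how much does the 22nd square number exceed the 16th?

228

22² = 484 and 16² = 256.
Difference: 484 − 256 = 228.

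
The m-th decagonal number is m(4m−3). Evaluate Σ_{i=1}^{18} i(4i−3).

7923

Σ i(4i−3) = 4Σi² − 3Σi over i = 1..18.
Σi = 171 and Σi² = 2109.
4·2109 − 3·171 = 7923.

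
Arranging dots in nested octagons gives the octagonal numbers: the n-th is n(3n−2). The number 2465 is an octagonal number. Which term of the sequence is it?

Set n(3n−2) = 2465, giving 3n² − 2n − 2465 = 0.
So n = (2 + 172) / 6 = 174/6 = 29.

29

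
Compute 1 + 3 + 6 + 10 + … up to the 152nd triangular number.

Σ i(i+1)/2 = (Σi² + Σi) / 2 over i = 1..152.
Σi = 11628 and Σi² = 1182180.
(1·1182180 + 1·11628) / 2 = 1193808/2 = 596904.

596904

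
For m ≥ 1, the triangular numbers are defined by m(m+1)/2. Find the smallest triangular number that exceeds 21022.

Solve n(n+1)/2 > 21022 for integer n.
The largest n with value ≤ 21022 is 204 (since 20910 ≤ 21022 < 21115), so the first above is n = 205, value 21115.

21115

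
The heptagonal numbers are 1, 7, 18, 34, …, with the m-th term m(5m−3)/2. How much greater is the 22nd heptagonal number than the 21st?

106

Consecutive heptagonal numbers differ by 5n − 4: here 5·22 − 4 = 106.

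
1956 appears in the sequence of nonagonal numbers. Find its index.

24

Set n(7n−5)/2 = 1956, giving 7n² − 5n − 3912 = 0.
The discriminant is 25 + 56·1956 = 109561, and √109561 = 331.
So n = (5 + 331) / 14 = 336/14 = 24.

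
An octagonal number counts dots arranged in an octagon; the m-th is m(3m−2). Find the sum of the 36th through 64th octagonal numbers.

Σ i(3i−2) = 3Σi² − 2Σi over i = 36..64.
Σi = 2080 − 630 = 1450 and Σi² = 89440 − 14910 = 74530.
3·74530 − 2·1450 = 220690.

220690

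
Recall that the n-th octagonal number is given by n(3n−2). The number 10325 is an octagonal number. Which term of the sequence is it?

Set n(3n−2) = 10325, giving 3n² − 2n − 10325 = 0.
So n = (2 + 352) / 6 = 354/6 = 59.

59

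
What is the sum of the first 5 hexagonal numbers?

95

Σ i(2i−1) = 2Σi² − Σi over i = 1..5.
Σi = 15 and Σi² = 55.
2·55 − 1·15 = 95.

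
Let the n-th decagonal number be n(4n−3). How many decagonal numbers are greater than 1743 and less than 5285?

The n-th decagonal number is n(4n−3).
Smallest index with value > 1743: n = 22 (giving 1870).
Largest index with value < 5285: n = 36 (giving 5076).
Indices 22 through 36: 15 terms.

15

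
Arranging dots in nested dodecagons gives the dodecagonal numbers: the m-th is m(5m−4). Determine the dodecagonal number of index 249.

The 249th dodecagonal number is n(5n−4) with n = 249.
249·(5·249 − 4) = 249·1241 = 309009.

309009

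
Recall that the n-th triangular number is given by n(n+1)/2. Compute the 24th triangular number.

300

24·25/2 = 600/2 = 300.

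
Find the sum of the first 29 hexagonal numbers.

16675

Σ i(2i−1) = 2Σi² − Σi over i = 1..29.
Σi = 435 and Σi² = 8555.
2·8555 − 1·435 = 16675.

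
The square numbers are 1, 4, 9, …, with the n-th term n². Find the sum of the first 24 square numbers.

4900

Σ_{i=1}^{24} i² = 24·25·49/6 = 4900.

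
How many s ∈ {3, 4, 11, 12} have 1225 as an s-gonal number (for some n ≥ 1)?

s = 3: P(3, 49) = 1225. ✓
s = 4: P(4, 35) = 1225. ✓
s = 11: P(11, 16) = 1096 and P(11, 17) = 1241; 1225 is not s-gonal.
s = 12: P(12, 16) = 1216 and P(12, 17) = 1377; 1225 is not s-gonal.
Hits: s ∈ {3, 4} → 2.

2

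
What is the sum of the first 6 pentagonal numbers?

126

Σ i(3i−1)/2 = (3Σi² − Σi) / 2 over i = 1..6.
Σi = 21 and Σi² = 91.
(3·91 − 1·21) / 2 = 252/2 = 126.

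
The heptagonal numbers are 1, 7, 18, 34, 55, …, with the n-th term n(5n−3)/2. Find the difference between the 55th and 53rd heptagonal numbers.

537

55·(5·55 − 3)/2 = 7480 and 53·(5·53 − 3)/2 = 6943.
Difference: 7480 − 6943 = 537.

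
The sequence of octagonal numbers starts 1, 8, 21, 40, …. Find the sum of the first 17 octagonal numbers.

Σ i(3i−2) = 3Σi² − 2Σi over i = 1..17.
Σi = 153 and Σi² = 1785.
3·1785 − 2·153 = 5049.

5049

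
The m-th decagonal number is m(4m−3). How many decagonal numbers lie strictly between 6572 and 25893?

40

The n-th decagonal number is n(4n−3).
Smallest index with value > 6572: n = 41 (giving 6601).
Largest index with value < 25893: n = 80 (giving 25360).
Indices 41 through 80: 40 terms.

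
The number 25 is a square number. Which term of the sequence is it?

5

We need n² = 25, so n = √25 = 5.
Check: 5² = 25. ✓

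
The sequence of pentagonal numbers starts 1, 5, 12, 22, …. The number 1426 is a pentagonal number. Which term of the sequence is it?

31

Set n(3n−1)/2 = 1426, giving 3n² − n − 2852 = 0.
The discriminant is 1 + 24·1426 = 34225, and √34225 = 185.
So n = (1 + 185) / 6 = 186/6 = 31.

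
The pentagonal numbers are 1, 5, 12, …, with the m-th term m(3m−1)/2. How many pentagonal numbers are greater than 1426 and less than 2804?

12

The n-th pentagonal number is n(3n−1)/2.
Smallest index with value > 1426: n = 32 (giving 1520).
Largest index with value < 2804: n = 43 (giving 2752).
Indices 32 through 43: 12 terms.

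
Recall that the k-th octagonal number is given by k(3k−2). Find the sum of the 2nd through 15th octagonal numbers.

3479

Σ i(3i−2) = 3Σi² − 2Σi over i = 2..15.
Σi = 120 − 1 = 119 and Σi² = 1240 − 1 = 1239.
3·1239 − 2·119 = 3479.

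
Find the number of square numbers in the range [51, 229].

8

The n-th square number is n².
Smallest index with value ≥ 51: n = 8 (giving 64).
Largest index with value ≤ 229: n = 15 (giving 225).
Indices 8 through 15: 8 terms.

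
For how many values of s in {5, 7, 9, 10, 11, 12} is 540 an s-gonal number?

2

s = 5: P(5, 19) = 532 and P(5, 20) = 590; 540 is not s-gonal.
s = 7: P(7, 15) = 540. ✓
s = 9: P(9, 12) = 474 and P(9, 13) = 559; 540 is not s-gonal.
s = 10: P(10, 12) = 540. ✓
s = 11: P(11, 11) = 506 and P(11, 12) = 606; 540 is not s-gonal.
s = 12: P(12, 10) = 460 and P(12, 11) = 561; 540 is not s-gonal.
Hits: s ∈ {7, 10} → 2.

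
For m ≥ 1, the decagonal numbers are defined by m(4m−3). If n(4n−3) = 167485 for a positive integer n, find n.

205

Set n(4n−3) = 167485, giving 4n² − 3n − 167485 = 0.
The discriminant is 9 + 16·167485 = 2679769, and √2679769 = 1637.
So n = (3 + 1637) / 8 = 1640/8 = 205.
Check: 205·(4·205 − 3) = 167485. ✓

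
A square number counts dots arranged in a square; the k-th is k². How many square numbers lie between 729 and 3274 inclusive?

The n-th square number is n².
Smallest index with value ≥ 729: n = 27 (giving 729).
Largest index with value ≤ 3274: n = 57 (giving 3249).
Indices 27 through 57: 31 terms.

31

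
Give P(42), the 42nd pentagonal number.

The 42nd pentagonal number is n(3n−1)/2 with n = 42.
42·(3·42 − 1)/2 = 42·125/2 = 2625.

2625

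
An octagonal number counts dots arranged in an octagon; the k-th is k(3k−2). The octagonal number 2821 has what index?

31

Set n(3n−2) = 2821, giving 3n² − 2n − 2821 = 0.
So n = (2 + 184) / 6 = 186/6 = 31.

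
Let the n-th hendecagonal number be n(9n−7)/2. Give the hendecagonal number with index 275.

339350

The 275th hendecagonal number is n(9n−7)/2 with n = 275.
275·(9·275 − 7)/2 = 275·2468/2 = 275·1234 = 339350.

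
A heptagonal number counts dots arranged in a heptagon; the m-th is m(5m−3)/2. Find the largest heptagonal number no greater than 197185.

Solve n(5n−3)/2 ≤ 197185 for integer n.
n = 281 gives 196981 ≤ 197185, while n = 282 gives 198387 > 197185; so the answer is 196981.

196981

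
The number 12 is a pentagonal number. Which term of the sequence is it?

3

Set n(3n−1)/2 = 12, giving 3n² − n − 24 = 0.
The discriminant is 1 + 24·12 = 289, and √289 = 17.
So n = (1 + 17) / 6 = 18/6 = 3.
Check: 3·(3·3 − 1)/2 = 12. ✓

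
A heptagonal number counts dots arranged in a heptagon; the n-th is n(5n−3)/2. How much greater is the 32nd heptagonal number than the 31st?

Consecutive heptagonal numbers differ by 5n − 4: here 5·32 − 4 = 156.

156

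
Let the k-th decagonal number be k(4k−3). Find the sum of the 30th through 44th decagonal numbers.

Σ i(4i−3) = 4Σi² − 3Σi over i = 30..44.
Σi = 990 − 435 = 555 and Σi² = 29370 − 8555 = 20815.
4·20815 − 3·555 = 81595.

81595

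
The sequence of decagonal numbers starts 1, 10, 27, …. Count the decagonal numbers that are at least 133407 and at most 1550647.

The n-th decagonal number is n(4n−3).
Smallest index with value ≥ 133407: n = 183 (giving 133407).
Largest index with value ≤ 1550647: n = 623 (giving 1550647).
Indices 183 through 623: 441 terms.

441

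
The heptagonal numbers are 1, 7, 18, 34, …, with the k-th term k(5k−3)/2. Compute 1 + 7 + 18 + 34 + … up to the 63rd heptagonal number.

210336

Σ i(5i−3)/2 = (5Σi² − 3Σi) / 2 over i = 1..63.
Σi = 2016 and Σi² = 85344.
(5·85344 − 3·2016) / 2 = 420672/2 = 210336.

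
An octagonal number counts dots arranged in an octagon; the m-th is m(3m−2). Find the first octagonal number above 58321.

58520

Solve n(3n−2) > 58321 for integer n.
The largest n with value ≤ 58321 is 139 (since 57685 ≤ 58321 < 58520), so the first above is n = 140, value 58520.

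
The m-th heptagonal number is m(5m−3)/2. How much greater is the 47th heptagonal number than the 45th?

457

47·(5·47 − 3)/2 = 5452 and 45·(5·45 − 3)/2 = 4995.
Difference: 5452 − 4995 = 457.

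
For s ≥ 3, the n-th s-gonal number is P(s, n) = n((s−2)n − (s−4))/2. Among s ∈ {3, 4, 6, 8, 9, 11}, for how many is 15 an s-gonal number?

s = 3: P(3, 5) = 15. ✓
s = 4: P(4, 3) = 9 and P(4, 4) = 16; 15 is not s-gonal.
s = 6: P(6, 3) = 15. ✓
s = 8: P(8, 2) = 8 and P(8, 3) = 21; 15 is not s-gonal.
s = 9: P(9, 2) = 9 and P(9, 3) = 24; 15 is not s-gonal.
s = 11: P(11, 2) = 11 and P(11, 3) = 30; 15 is not s-gonal.
Hits: s ∈ {3, 6} → 2.

2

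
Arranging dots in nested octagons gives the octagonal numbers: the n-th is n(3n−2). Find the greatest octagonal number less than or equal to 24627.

24120

Solve n(3n−2) ≤ 24627 for integer n.
n = 90 gives 24120 ≤ 24627, while n = 91 gives 24661 > 24627; so the answer is 24120.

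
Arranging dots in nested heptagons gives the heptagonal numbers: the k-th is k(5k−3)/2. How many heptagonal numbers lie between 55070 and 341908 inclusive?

The n-th heptagonal number is n(5n−3)/2.
Smallest index with value ≥ 55070: n = 149 (giving 55279).
Largest index with value ≤ 341908: n = 370 (giving 341695).
Indices 149 through 370: 222 terms.

222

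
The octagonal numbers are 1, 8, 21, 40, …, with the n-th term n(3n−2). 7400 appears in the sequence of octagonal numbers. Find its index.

Set n(3n−2) = 7400, giving 3n² − 2n − 7400 = 0.
The discriminant is 4 + 12·7400 = 88804, and √88804 = 298.
So n = (2 + 298) / 6 = 300/6 = 50.

50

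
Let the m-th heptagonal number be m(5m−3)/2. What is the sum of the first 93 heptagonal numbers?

674591

Σ i(5i−3)/2 = (5Σi² − 3Σi) / 2 over i = 1..93.
Σi = 4371 and Σi² = 272459.
(5·272459 − 3·4371) / 2 = 1349182/2 = 674591.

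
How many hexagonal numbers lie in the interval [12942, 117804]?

The n-th hexagonal number is n(2n−1).
Smallest index with value ≥ 12942: n = 81 (giving 13041).
Largest index with value ≤ 117804: n = 242 (giving 116886).
Indices 81 through 242: 162 terms.

162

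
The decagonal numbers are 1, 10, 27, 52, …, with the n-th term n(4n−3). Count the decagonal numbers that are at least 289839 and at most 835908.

The n-th decagonal number is n(4n−3).
Smallest index with value ≥ 289839: n = 270 (giving 290790).
Largest index with value ≤ 835908: n = 457 (giving 834025).
Indices 270 through 457: 188 terms.

188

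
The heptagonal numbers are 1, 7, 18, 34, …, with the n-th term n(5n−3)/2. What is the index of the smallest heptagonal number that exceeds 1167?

22

Solve n(5n−3)/2 > 1167 for integer n.
The largest n with value ≤ 1167 is 21 (since 1071 ≤ 1167 < 1177), so the first above is n = 22, value 1177.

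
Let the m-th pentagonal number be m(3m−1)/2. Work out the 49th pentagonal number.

49·(3·49 − 1)/2 = 49·146/2 = 49·73 = 3577.

3577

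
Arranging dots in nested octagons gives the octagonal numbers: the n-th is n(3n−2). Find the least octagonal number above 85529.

86360

Solve n(3n−2) > 85529 for integer n.
The largest n with value ≤ 85529 is 169 (since 85345 ≤ 85529 < 86360), so the first above is n = 170, value 86360.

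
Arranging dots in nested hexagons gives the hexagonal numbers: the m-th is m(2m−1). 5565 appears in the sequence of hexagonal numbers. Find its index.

Set n(2n−1) = 5565, giving 2n² − n − 5565 = 0.
The discriminant is 1 + 8·5565 = 44521, and √44521 = 211.
So n = (1 + 211) / 4 = 212/4 = 53.

53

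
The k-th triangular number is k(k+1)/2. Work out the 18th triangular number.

The 18th triangular number is n(n+1)/2 with n = 18.
18·19/2 = 342/2 = 171.

171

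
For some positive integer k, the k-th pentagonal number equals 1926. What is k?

Set n(3n−1)/2 = 1926, giving 3n² − n − 3852 = 0.
The discriminant is 1 + 24·1926 = 46225, and √46225 = 215.
So n = (1 + 215) / 6 = 216/6 = 36.

36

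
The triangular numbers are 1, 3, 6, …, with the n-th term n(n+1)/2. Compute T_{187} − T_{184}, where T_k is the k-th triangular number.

558

187·188/2 = 17578 and 184·185/2 = 17020.
Difference: 17578 − 17020 = 558.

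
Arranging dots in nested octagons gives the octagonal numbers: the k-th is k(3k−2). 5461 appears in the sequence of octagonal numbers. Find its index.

43

Set n(3n−2) = 5461, giving 3n² − 2n − 5461 = 0.
The discriminant is 4 + 12·5461 = 65536, and √65536 = 256.
So n = (2 + 256) / 6 = 258/6 = 43.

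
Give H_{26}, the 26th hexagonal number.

The 26th hexagonal number is n(2n−1) with n = 26.
26·(2·26 − 1) = 26·51 = 1326.

1326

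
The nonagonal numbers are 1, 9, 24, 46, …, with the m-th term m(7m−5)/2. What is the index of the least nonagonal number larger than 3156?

Solve n(7n−5)/2 > 3156 for integer n.
The largest n with value ≤ 3156 is 30 (since 3075 ≤ 3156 < 3286), so the first above is n = 31, value 3286.

31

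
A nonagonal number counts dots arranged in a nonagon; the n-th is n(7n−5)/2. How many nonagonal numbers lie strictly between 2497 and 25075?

The n-th nonagonal number is n(7n−5)/2.
Smallest index with value > 2497: n = 28 (giving 2674).
Largest index with value < 25075: n = 84 (giving 24486).
Indices 28 through 84: 57 terms.

57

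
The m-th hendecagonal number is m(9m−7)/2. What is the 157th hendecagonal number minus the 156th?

1405

Consecutive hendecagonal numbers differ by 9n − 8: here 9·157 − 8 = 1405.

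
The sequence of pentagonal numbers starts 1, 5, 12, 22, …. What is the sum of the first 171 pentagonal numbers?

Σ i(3i−1)/2 = (3Σi² − Σi) / 2 over i = 1..171.
Σi = 14706 and Σi² = 1681386.
(3·1681386 − 1·14706) / 2 = 5029452/2 = 2514726.

2514726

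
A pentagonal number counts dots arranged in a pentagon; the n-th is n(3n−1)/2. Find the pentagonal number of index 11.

The 11th pentagonal number is n(3n−1)/2 with n = 11.
11·(3·11 − 1)/2 = 11·32/2 = 11·16 = 176.

176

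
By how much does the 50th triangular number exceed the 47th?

50·51/2 = 1275 and 47·48/2 = 1128.
Difference: 1275 − 1128 = 147.

147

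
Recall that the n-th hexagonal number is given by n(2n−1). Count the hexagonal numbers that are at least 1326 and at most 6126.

30

The n-th hexagonal number is n(2n−1).
Smallest index with value ≥ 1326: n = 26 (giving 1326).
Largest index with value ≤ 6126: n = 55 (giving 5995).
Indices 26 through 55: 30 terms.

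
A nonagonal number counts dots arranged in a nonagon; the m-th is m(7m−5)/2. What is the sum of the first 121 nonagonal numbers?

Σ i(7i−5)/2 = (7Σi² − 5Σi) / 2 over i = 1..121.
Σi = 7381 and Σi² = 597861.
(7·597861 − 5·7381) / 2 = 4148122/2 = 2074061.

2074061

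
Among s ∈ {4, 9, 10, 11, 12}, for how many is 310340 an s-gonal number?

1

s = 4: P(4, 557) = 310249 and P(4, 558) = 311364; 310340 is not s-gonal.
s = 9: P(9, 298) = 310069 and P(9, 299) = 312156; 310340 is not s-gonal.
s = 10: P(10, 278) = 308302 and P(10, 279) = 310527; 310340 is not s-gonal.
s = 11: P(11, 263) = 310340. ✓
s = 12: P(12, 249) = 309009 and P(12, 250) = 311500; 310340 is not s-gonal.
Hits: s ∈ {11} → 1.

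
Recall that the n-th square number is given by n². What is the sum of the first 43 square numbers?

27434

Σ_{i=1}^{43} i² = 43·44·87/6 = 27434.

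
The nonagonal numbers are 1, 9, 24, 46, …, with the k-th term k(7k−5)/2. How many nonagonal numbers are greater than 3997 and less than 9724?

The n-th nonagonal number is n(7n−5)/2.
Smallest index with value > 3997: n = 35 (giving 4200).
Largest index with value < 9724: n = 53 (giving 9699).
Indices 35 through 53: 19 terms.

19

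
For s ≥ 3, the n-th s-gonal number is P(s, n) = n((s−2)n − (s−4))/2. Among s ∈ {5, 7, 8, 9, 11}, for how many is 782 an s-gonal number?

s = 5: P(5, 23) = 782. ✓
s = 7: P(7, 17) = 697 and P(7, 18) = 783; 782 is not s-gonal.
s = 8: P(8, 16) = 736 and P(8, 17) = 833; 782 is not s-gonal.
s = 9: P(9, 15) = 750 and P(9, 16) = 856; 782 is not s-gonal.
s = 11: P(11, 13) = 715 and P(11, 14) = 833; 782 is not s-gonal.
Hits: s ∈ {5} → 1.

1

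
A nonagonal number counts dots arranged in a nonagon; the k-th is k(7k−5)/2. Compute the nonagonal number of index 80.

The 80th nonagonal number is n(7n−5)/2 with n = 80.
80·(7·80 − 5)/2 = 80·555/2 = 22200.

22200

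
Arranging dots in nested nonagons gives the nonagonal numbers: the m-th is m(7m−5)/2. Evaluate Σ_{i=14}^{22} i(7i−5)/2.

10011

Σ i(7i−5)/2 = (7Σi² − 5Σi) / 2 over i = 14..22.
Σi = 253 − 91 = 162 and Σi² = 3795 − 819 = 2976.
(7·2976 − 5·162) / 2 = 20022/2 = 10011.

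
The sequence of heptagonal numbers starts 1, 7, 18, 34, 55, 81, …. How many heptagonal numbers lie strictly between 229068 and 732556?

238

The n-th heptagonal number is n(5n−3)/2.
Smallest index with value > 229068: n = 304 (giving 230584).
Largest index with value < 732556: n = 541 (giving 730891).
Indices 304 through 541: 238 terms.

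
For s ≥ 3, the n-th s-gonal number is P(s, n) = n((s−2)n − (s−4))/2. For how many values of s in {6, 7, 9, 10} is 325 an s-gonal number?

s = 6: P(6, 13) = 325. ✓
s = 7: P(7, 11) = 286 and P(7, 12) = 342; 325 is not s-gonal.
s = 9: P(9, 10) = 325. ✓
s = 10: P(10, 9) = 297 and P(10, 10) = 370; 325 is not s-gonal.
Hits: s ∈ {6, 9} → 2.

2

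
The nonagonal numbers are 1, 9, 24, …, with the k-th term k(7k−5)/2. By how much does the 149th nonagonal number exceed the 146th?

149·(7·149 − 5)/2 = 77331 and 146·(7·146 − 5)/2 = 74241.
Difference: 77331 − 74241 = 3090.

3090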